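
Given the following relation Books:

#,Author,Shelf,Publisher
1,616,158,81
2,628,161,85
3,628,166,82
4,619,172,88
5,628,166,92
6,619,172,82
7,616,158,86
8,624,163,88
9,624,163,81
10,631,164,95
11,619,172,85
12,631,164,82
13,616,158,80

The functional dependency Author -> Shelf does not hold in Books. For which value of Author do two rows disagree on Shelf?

628

Author=616: rows 1, 7, 13 → Shelf = 158, 158, 158 ✓
Author=628: rows 2, 3, 5 → Shelf takes values {161, 166} — violation
Author=619: rows 4, 6, 11 → Shelf = 172, 172, 172 ✓
Author=624: rows 8, 9 → Shelf = 163, 163 ✓
Author=631: rows 10, 12 → Shelf = 164, 164 ✓
The only Author value with inconsistent Shelf is Author=628.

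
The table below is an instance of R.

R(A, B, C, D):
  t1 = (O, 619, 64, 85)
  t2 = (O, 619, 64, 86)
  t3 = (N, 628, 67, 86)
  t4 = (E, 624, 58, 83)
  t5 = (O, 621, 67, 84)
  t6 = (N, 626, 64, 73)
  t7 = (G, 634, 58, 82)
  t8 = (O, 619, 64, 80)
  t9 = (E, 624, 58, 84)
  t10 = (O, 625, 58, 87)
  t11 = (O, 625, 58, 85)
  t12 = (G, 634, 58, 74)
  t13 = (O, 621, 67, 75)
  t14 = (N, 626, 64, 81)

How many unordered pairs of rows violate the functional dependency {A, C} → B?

0

(A=O, C=64): all 3 rows agree on B — 0 pairs.
(A=E, C=58): all 2 rows agree on B — 0 pairs.
(A=O, C=67): all 2 rows agree on B — 0 pairs.
(A=N, C=64): all 2 rows agree on B — 0 pairs.
(A=G, C=58): all 2 rows agree on B — 0 pairs.
(A=O, C=58): all 2 rows agree on B — 0 pairs.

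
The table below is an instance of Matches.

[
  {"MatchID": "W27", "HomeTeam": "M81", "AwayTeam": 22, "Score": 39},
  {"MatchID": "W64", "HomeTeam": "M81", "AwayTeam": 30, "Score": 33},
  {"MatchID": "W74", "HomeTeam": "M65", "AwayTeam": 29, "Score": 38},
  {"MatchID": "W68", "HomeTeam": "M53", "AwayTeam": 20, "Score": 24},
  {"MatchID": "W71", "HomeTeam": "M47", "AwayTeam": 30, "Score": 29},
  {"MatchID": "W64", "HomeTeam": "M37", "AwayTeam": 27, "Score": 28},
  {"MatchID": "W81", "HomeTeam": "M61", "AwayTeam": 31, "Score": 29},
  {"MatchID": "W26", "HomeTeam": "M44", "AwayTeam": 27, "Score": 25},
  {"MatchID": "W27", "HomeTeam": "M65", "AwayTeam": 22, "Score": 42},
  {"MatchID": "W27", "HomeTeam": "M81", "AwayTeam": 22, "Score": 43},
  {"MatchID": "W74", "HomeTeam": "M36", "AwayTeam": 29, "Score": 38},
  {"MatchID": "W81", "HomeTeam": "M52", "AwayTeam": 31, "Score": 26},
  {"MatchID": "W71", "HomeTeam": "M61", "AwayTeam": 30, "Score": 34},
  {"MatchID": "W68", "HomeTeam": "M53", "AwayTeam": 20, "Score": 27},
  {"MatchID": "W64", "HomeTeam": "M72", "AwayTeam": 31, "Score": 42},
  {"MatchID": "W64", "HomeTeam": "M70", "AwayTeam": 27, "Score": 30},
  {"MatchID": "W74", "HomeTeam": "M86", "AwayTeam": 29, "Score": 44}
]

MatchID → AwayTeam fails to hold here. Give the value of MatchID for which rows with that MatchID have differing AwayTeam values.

MatchID=W27: 3 rows → AwayTeam = 22, 22, 22 ✓
MatchID=W64: 4 rows → AwayTeam takes values {30, 27, 31} — violation
MatchID=W74: 3 rows → AwayTeam = 29, 29, 29 ✓
MatchID=W68: 2 rows → AwayTeam = 20, 20 ✓
MatchID=W71: 2 rows → AwayTeam = 30, 30 ✓
MatchID=W81: 2 rows → AwayTeam = 31, 31 ✓
MatchID=W26: 1 row → AwayTeam = 27 ✓
The only MatchID value with inconsistent AwayTeam is MatchID=W64.

W64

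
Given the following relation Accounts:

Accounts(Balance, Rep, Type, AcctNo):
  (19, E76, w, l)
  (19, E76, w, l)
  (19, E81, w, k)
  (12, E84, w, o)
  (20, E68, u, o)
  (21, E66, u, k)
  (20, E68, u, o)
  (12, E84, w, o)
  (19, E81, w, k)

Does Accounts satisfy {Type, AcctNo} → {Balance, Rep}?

Yes

(Type=w, AcctNo=l): 2 rows → {Balance,Rep} = (19, E76), (19, E76) ✓
(Type=w, AcctNo=k): 2 rows → {Balance,Rep} = (19, E81), (19, E81) ✓
(Type=w, AcctNo=o): 2 rows → {Balance,Rep} = (12, E84), (12, E84) ✓
(Type=u, AcctNo=o): 2 rows → {Balance,Rep} = (20, E68), (20, E68) ✓
(Type=u, AcctNo=k): 1 row → {Balance,Rep} = (21, E66) ✓
Every {Type, AcctNo} value is associated with a single {Balance, Rep} value, so {Type, AcctNo} → {Balance, Rep} holds.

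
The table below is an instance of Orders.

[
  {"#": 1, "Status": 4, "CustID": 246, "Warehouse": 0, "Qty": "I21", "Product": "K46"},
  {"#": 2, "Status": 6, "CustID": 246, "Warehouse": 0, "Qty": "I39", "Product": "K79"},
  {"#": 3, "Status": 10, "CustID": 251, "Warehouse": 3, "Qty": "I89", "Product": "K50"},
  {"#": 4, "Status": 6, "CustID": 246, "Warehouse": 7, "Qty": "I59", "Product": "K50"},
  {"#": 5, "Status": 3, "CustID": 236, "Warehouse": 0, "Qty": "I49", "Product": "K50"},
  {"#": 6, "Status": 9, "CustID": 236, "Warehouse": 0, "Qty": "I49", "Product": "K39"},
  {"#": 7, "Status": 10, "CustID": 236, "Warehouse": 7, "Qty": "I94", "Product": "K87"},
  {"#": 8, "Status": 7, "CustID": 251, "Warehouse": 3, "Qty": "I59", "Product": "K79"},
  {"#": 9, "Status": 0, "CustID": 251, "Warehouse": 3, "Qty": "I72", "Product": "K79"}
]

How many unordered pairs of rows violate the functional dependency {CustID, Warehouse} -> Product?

4

(CustID=246, Warehouse=0): violating pairs (1,2) — 1 pair.
(CustID=251, Warehouse=3): violating pairs (3,8), (3,9) — 2 pairs.
(CustID=236, Warehouse=0): violating pairs (5,6) — 1 pair.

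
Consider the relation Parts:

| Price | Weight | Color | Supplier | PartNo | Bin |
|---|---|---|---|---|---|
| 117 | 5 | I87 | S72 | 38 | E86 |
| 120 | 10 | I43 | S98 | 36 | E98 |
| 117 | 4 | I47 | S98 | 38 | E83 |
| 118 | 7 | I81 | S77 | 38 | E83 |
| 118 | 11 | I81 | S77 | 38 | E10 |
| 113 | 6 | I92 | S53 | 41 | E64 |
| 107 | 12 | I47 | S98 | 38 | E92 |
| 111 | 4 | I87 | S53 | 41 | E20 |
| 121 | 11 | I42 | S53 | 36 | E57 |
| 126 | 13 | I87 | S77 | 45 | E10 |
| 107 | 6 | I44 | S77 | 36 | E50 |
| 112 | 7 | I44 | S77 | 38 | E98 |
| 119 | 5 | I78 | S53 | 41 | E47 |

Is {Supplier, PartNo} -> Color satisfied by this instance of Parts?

(Supplier=S72, PartNo=38): 1 row → Color = I87 ✓
(Supplier=S98, PartNo=36): 1 row → Color = I43 ✓
(Supplier=S98, PartNo=38): 2 rows → Color = I47, I47 ✓
(Supplier=S77, PartNo=38): 3 rows → Color takes values {I81, I44} — violation
(Supplier=S53, PartNo=41): 3 rows → Color takes values {I92, I87, I78} — violation
(Supplier=S53, PartNo=36): 1 row → Color = I42 ✓
(Supplier=S77, PartNo=45): 1 row → Color = I87 ✓
(Supplier=S77, PartNo=36): 1 row → Color = I44 ✓
Two rows agree on {Supplier, PartNo} but differ on Color, so {Supplier, PartNo} -> Color does not hold.

No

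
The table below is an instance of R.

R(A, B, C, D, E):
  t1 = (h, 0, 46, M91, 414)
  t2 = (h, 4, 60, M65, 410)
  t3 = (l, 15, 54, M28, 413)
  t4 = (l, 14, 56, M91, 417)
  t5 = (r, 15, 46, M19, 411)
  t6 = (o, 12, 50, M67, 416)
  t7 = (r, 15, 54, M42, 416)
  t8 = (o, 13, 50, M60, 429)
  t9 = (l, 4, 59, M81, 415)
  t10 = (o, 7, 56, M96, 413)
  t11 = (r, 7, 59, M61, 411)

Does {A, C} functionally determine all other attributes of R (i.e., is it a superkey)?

Rows 6 and 8 have the same {A, C} value (A=o, C=50) but are distinct tuples, so {A, C} does not determine every attribute — not a superkey.

No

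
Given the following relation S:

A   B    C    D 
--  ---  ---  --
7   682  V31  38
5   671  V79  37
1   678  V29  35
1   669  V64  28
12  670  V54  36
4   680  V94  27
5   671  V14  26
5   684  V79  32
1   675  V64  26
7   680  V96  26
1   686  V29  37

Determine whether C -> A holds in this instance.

Yes

C=V31: 1 row → A = 7 ✓
C=V79: 2 rows → A = 5, 5 ✓
C=V29: 2 rows → A = 1, 1 ✓
C=V64: 2 rows → A = 1, 1 ✓
C=V54: 1 row → A = 12 ✓
C=V94: 1 row → A = 4 ✓
C=V14: 1 row → A = 5 ✓
C=V96: 1 row → A = 7 ✓
Every C value is associated with a single A value, so C -> A holds.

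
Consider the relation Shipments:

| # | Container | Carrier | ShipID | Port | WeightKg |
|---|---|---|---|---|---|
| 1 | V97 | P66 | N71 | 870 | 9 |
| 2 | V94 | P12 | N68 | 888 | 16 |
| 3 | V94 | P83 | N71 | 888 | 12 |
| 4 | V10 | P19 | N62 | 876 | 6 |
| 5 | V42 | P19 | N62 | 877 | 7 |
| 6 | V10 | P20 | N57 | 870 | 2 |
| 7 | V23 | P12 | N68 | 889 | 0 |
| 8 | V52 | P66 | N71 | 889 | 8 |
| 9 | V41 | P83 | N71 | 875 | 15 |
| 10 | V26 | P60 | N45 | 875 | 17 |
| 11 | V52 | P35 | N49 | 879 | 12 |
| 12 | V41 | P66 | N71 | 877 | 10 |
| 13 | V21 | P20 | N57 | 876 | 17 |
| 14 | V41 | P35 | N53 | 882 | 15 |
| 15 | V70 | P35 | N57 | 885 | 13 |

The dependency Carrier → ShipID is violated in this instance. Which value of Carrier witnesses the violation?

P35

Carrier=P66: rows 1, 8, 12 → ShipID = N71, N71, N71 ✓
Carrier=P12: rows 2, 7 → ShipID = N68, N68 ✓
Carrier=P83: rows 3, 9 → ShipID = N71, N71 ✓
Carrier=P19: rows 4, 5 → ShipID = N62, N62 ✓
Carrier=P20: rows 6, 13 → ShipID = N57, N57 ✓
Carrier=P60: row 10 → ShipID = N45 ✓
Carrier=P35: rows 11, 14, 15 → ShipID takes values {N49, N53, N57} — violation
The only Carrier value with inconsistent ShipID is Carrier=P35.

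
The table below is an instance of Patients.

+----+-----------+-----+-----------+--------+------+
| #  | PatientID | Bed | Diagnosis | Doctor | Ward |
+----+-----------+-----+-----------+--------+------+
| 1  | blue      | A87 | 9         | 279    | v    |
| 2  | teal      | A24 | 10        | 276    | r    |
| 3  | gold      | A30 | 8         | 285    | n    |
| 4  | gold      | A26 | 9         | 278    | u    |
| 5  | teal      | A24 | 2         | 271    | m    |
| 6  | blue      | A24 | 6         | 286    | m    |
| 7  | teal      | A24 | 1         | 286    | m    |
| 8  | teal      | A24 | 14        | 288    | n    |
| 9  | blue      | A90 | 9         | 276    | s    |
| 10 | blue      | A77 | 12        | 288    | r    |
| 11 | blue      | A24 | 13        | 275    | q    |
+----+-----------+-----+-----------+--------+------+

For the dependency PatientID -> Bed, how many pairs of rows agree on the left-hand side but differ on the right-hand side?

PatientID=blue: violating pairs (1,6), (1,9), (1,10), (1,11), (6,9), (6,10), (9,10), (9,11), (10,11) — 9 pairs.
PatientID=teal: all 4 rows agree on Bed — 0 pairs.
PatientID=gold: violating pairs (3,4) — 1 pair.

10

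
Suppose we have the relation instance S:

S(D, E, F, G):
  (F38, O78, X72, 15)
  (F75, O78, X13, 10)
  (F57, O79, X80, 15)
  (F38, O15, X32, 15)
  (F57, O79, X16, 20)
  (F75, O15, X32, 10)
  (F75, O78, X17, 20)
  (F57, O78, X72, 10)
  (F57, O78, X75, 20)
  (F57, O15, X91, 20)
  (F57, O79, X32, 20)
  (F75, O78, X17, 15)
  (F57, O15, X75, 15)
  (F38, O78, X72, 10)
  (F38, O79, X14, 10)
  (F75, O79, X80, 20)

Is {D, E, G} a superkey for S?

Two distinct rows share (D=F57, E=O79, G=20), so {D, E, G} does not determine every attribute — not a superkey.

No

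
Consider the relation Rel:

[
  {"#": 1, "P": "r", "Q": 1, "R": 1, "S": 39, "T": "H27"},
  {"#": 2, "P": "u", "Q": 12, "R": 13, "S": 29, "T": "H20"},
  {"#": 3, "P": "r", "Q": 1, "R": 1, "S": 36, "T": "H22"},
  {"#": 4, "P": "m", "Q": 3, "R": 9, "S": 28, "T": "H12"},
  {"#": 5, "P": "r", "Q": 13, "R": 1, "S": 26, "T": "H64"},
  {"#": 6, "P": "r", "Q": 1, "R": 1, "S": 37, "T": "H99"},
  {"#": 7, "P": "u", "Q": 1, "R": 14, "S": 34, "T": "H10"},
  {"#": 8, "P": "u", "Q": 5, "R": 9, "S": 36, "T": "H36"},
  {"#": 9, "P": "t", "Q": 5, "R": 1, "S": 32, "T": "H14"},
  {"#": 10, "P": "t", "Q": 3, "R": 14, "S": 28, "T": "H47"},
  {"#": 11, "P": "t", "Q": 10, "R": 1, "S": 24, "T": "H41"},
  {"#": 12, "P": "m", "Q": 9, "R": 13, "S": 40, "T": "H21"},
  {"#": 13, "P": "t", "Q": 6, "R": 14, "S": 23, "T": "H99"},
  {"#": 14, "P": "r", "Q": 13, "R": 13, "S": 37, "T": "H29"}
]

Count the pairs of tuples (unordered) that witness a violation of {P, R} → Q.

5

(P=r, R=1): violating pairs (1,5), (3,5), (5,6) — 3 pairs.
(P=t, R=1): violating pairs (9,11) — 1 pair.
(P=t, R=14): violating pairs (10,13) — 1 pair.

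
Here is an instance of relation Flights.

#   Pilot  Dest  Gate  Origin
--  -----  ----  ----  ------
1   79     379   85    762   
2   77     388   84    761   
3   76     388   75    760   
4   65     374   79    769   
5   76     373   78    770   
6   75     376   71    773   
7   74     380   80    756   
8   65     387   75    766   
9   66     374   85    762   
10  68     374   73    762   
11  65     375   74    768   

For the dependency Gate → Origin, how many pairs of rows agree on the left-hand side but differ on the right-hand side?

Gate=85: all 2 rows agree on Origin — 0 pairs.
Gate=75: violating pairs (3,8) — 1 pair.

1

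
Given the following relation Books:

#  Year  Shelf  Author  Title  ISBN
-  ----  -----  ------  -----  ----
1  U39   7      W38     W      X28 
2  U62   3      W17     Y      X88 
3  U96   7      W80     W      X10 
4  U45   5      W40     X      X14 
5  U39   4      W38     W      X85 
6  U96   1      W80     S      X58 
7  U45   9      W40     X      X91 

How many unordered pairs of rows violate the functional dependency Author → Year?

Author=W38: all 2 rows agree on Year — 0 pairs.
Author=W80: all 2 rows agree on Year — 0 pairs.
Author=W40: all 2 rows agree on Year — 0 pairs.

0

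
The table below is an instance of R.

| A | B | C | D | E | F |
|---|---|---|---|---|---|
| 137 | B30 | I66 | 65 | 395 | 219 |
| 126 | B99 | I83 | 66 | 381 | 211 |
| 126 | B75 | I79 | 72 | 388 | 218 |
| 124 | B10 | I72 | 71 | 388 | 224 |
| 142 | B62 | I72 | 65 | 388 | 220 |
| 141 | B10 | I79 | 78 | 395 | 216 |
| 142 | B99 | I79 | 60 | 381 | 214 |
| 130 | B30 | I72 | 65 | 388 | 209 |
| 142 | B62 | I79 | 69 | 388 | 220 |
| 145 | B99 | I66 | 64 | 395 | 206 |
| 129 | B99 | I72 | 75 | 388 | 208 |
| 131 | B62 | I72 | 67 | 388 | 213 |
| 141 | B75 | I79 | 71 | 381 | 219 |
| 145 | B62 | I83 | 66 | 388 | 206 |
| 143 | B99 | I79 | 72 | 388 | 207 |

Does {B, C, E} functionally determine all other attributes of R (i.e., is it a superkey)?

No

Two distinct rows share (B=B62, C=I72, E=388), so {B, C, E} does not determine every attribute — not a superkey.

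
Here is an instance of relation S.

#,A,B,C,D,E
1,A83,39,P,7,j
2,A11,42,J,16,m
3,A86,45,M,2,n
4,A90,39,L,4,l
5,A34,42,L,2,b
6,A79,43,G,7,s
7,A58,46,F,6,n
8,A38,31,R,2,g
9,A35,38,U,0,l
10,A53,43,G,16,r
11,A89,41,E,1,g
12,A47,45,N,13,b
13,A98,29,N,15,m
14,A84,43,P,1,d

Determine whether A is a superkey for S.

Yes

All 14 rows have distinct A values, so A → (all attributes) holds and A is a superkey.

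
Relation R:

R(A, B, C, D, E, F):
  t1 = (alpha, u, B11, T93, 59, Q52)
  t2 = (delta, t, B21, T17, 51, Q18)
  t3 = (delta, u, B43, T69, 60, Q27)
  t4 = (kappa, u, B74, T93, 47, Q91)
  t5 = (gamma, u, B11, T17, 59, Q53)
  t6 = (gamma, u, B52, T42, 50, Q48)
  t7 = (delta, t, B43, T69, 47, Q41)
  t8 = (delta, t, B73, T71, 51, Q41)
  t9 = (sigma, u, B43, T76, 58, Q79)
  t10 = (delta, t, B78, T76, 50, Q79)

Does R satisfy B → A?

No

B=u: rows 1, 3, 4, 5, 6, 9 → A takes values {alpha, delta, kappa, gamma, sigma} — violation
B=t: rows 2, 7, 8, 10 → A = delta, delta, delta, delta ✓
Two rows agree on B but differ on A, so B → A does not hold.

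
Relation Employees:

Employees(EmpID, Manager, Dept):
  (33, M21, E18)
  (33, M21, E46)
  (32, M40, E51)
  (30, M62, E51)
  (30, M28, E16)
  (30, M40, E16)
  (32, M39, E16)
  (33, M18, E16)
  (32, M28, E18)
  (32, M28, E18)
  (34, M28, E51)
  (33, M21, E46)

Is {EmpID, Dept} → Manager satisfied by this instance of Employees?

No

(EmpID=33, Dept=E18): 1 row → Manager = M21 ✓
(EmpID=33, Dept=E46): 2 rows → Manager = M21, M21 ✓
(EmpID=32, Dept=E51): 1 row → Manager = M40 ✓
(EmpID=30, Dept=E51): 1 row → Manager = M62 ✓
(EmpID=30, Dept=E16): 2 rows → Manager takes values {M28, M40} — violation
(EmpID=32, Dept=E16): 1 row → Manager = M39 ✓
(EmpID=33, Dept=E16): 1 row → Manager = M18 ✓
(EmpID=32, Dept=E18): 2 rows → Manager = M28, M28 ✓
(EmpID=34, Dept=E51): 1 row → Manager = M28 ✓
Two rows agree on {EmpID, Dept} but differ on Manager, so {EmpID, Dept} → Manager does not hold.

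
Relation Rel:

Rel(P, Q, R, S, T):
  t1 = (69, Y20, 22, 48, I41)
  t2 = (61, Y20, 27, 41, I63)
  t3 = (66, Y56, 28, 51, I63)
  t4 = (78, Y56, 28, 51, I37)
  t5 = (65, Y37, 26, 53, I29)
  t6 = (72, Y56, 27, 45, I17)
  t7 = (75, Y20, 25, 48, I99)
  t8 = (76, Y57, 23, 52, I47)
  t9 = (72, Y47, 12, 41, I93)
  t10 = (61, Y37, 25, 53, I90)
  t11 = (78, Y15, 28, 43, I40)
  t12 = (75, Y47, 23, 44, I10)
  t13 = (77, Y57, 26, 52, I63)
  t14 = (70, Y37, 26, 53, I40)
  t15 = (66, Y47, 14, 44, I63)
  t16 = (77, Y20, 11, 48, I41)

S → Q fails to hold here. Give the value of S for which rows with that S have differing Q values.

41

S=48: rows 1, 7, 16 → Q = Y20, Y20, Y20 ✓
S=41: rows 2, 9 → Q takes values {Y20, Y47} — violation
S=51: rows 3, 4 → Q = Y56, Y56 ✓
S=53: rows 5, 10, 14 → Q = Y37, Y37, Y37 ✓
S=45: row 6 → Q = Y56 ✓
S=52: rows 8, 13 → Q = Y57, Y57 ✓
S=43: row 11 → Q = Y15 ✓
S=44: rows 12, 15 → Q = Y47, Y47 ✓
The only S value with inconsistent Q is S=41.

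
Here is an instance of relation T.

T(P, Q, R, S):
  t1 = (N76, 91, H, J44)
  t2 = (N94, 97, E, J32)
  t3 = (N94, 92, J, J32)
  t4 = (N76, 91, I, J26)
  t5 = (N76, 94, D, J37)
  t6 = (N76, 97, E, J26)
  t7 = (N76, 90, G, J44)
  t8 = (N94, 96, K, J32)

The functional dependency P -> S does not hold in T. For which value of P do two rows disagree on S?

P=N76: rows 1, 4, 5, 6, 7 → S takes values {J44, J26, J37} — violation
P=N94: rows 2, 3, 8 → S = J32, J32, J32 ✓
The only P value with inconsistent S is P=N76.

N76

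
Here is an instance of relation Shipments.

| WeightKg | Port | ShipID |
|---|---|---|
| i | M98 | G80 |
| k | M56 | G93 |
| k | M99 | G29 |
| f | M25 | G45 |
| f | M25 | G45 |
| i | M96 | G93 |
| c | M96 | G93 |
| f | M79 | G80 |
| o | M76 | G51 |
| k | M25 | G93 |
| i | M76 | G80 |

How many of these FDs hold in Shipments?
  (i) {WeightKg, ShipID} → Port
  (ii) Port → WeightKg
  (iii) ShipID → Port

(i) {WeightKg, ShipID} → Port: (WeightKg=i, ShipID=G80): 2 rows → Port takes values {M98, M76} — violation; (WeightKg=k, ShipID=G93): 2 rows → Port takes values {M56, M25} — violation — fails.
(ii) Port → WeightKg: Port=M25: 3 rows → WeightKg takes values {f, k} — violation; Port=M96: 2 rows → WeightKg takes values {i, c} — violation; Port=M76: 2 rows → WeightKg takes values {o, i} — violation — fails.
(iii) ShipID → Port: ShipID=G80: 3 rows → Port takes values {M98, M79, M76} — violation; ShipID=G93: 4 rows → Port takes values {M56, M96, M25} — violation — fails.
None of the 3 dependencies hold.

0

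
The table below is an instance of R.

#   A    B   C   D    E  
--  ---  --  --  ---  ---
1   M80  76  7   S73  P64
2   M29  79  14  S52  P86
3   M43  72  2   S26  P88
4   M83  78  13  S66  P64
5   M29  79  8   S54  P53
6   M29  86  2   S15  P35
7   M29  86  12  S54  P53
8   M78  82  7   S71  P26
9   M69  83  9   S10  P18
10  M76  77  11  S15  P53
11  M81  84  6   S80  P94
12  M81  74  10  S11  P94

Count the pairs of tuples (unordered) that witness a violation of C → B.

2

C=7: violating pairs (1,8) — 1 pair.
C=2: violating pairs (3,6) — 1 pair.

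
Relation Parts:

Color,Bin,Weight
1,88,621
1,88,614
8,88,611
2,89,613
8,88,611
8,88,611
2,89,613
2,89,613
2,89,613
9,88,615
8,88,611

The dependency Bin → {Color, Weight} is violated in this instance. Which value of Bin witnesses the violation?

Bin=88: 7 rows → {Color,Weight} takes values {(1, 621), (1, 614), (8, 611), (9, 615)} — violation
Bin=89: 4 rows → {Color,Weight} = (2, 613), (2, 613), (2, 613), (2, 613) ✓
The only Bin value with inconsistent RHS is Bin=88.

88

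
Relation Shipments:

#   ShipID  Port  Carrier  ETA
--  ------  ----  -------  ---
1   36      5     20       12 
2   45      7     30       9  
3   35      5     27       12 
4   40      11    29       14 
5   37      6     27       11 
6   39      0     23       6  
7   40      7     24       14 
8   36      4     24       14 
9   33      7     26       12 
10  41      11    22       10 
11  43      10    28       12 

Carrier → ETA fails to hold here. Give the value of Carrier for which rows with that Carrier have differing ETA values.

27

Carrier=20: row 1 → ETA = 12 ✓
Carrier=30: row 2 → ETA = 9 ✓
Carrier=27: rows 3, 5 → ETA takes values {12, 11} — violation
Carrier=29: row 4 → ETA = 14 ✓
Carrier=23: row 6 → ETA = 6 ✓
Carrier=24: rows 7, 8 → ETA = 14, 14 ✓
Carrier=26: row 9 → ETA = 12 ✓
Carrier=22: row 10 → ETA = 10 ✓
Carrier=28: row 11 → ETA = 12 ✓
The only Carrier value with inconsistent ETA is Carrier=27.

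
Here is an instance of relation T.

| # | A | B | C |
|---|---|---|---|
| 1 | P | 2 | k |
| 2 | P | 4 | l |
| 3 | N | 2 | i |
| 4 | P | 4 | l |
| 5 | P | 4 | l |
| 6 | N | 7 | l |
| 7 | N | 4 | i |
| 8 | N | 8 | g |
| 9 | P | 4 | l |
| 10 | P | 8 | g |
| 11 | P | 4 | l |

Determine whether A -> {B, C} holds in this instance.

A=P: rows 1, 2, 4, 5, 9, 10, 11 → {B,C} takes values {(2, k), (4, l), (8, g)} — violation
A=N: rows 3, 6, 7, 8 → {B,C} takes values {(2, i), (7, l), (4, i), (8, g)} — violation
Two rows agree on A but differ on {B, C}, so A -> {B, C} does not hold.

No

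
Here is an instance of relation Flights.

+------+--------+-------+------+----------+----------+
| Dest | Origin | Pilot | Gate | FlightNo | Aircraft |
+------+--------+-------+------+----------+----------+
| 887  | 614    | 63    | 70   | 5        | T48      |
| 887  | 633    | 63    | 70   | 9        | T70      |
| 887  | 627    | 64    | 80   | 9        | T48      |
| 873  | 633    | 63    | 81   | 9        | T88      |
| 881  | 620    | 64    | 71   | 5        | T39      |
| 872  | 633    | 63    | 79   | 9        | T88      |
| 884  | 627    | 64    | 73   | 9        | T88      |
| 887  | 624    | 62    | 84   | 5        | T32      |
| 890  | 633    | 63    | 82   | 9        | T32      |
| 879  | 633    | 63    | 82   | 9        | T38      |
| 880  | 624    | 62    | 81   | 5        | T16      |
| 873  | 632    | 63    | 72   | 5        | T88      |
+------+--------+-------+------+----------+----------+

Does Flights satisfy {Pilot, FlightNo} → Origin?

(Pilot=63, FlightNo=5): 2 rows → Origin takes values {614, 632} — violation
(Pilot=63, FlightNo=9): 5 rows → Origin = 633, 633, 633, 633, 633 ✓
(Pilot=64, FlightNo=9): 2 rows → Origin = 627, 627 ✓
(Pilot=64, FlightNo=5): 1 row → Origin = 620 ✓
(Pilot=62, FlightNo=5): 2 rows → Origin = 624, 624 ✓
Two rows agree on {Pilot, FlightNo} but differ on Origin, so {Pilot, FlightNo} → Origin does not hold.

No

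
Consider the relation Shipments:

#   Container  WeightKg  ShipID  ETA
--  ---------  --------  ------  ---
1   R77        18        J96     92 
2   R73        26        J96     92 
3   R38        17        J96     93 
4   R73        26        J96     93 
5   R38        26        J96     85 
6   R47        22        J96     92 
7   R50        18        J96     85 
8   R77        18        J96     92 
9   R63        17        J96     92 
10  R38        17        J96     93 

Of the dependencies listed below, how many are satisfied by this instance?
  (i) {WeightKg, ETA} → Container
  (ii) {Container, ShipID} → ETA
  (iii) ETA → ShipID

(i) {WeightKg, ETA} → Container: every LHS value maps to a single RHS value — holds.
(ii) {Container, ShipID} → ETA: (Container=R73, ShipID=J96): rows 2, 4 → ETA takes values {92, 93} — violation; (Container=R38, ShipID=J96): rows 3, 5, 10 → ETA takes values {93, 85} — violation — fails.
(iii) ETA → ShipID: every LHS value maps to a single RHS value — holds.
2 of the 3 dependencies hold.

2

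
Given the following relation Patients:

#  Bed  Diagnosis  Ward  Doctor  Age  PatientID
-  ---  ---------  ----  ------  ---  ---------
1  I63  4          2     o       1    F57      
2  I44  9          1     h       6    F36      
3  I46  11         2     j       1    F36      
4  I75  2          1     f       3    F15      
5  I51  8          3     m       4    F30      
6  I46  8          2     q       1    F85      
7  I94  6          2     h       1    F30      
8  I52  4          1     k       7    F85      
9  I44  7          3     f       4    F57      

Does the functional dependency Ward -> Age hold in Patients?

Ward=2: rows 1, 3, 6, 7 → Age = 1, 1, 1, 1 ✓
Ward=1: rows 2, 4, 8 → Age takes values {6, 3, 7} — violation
Ward=3: rows 5, 9 → Age = 4, 4 ✓
Two rows agree on Ward but differ on Age, so Ward -> Age does not hold.

No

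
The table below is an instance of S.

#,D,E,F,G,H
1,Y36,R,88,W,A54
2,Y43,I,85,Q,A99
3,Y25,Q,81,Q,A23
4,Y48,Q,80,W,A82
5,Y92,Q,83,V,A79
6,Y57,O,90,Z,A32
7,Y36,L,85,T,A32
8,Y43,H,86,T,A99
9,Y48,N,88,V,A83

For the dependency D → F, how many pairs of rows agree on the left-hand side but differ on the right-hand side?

D=Y36: violating pairs (1,7) — 1 pair.
D=Y43: violating pairs (2,8) — 1 pair.
D=Y48: violating pairs (4,9) — 1 pair.

3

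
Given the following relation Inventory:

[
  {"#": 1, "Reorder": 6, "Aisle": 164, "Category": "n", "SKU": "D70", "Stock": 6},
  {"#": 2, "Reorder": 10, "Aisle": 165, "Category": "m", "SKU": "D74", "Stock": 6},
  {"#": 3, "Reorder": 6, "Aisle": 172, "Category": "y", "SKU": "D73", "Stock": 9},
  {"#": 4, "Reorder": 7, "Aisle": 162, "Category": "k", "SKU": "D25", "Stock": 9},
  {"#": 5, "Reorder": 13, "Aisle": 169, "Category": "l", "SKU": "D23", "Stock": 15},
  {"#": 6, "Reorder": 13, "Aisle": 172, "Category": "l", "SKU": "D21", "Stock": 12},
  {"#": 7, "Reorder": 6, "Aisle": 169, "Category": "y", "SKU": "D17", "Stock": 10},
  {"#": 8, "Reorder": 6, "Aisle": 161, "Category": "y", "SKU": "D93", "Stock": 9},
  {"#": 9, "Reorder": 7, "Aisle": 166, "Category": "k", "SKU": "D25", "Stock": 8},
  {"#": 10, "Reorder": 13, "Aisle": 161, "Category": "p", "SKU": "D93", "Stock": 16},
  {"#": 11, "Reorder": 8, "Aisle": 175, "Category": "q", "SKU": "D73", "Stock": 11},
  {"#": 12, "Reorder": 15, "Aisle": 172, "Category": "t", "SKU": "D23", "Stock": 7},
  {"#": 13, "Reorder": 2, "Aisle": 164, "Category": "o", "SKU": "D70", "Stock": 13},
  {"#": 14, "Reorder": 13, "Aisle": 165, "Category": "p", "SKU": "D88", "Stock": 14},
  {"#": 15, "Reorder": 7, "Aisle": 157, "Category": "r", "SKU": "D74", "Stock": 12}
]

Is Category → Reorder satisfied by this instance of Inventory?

Category=n: row 1 → Reorder = 6 ✓
Category=m: row 2 → Reorder = 10 ✓
Category=y: rows 3, 7, 8 → Reorder = 6, 6, 6 ✓
Category=k: rows 4, 9 → Reorder = 7, 7 ✓
Category=l: rows 5, 6 → Reorder = 13, 13 ✓
Category=p: rows 10, 14 → Reorder = 13, 13 ✓
Category=q: row 11 → Reorder = 8 ✓
Category=t: row 12 → Reorder = 15 ✓
Category=o: row 13 → Reorder = 2 ✓
Category=r: row 15 → Reorder = 7 ✓
Every Category value is associated with a single Reorder value, so Category → Reorder holds.

Yes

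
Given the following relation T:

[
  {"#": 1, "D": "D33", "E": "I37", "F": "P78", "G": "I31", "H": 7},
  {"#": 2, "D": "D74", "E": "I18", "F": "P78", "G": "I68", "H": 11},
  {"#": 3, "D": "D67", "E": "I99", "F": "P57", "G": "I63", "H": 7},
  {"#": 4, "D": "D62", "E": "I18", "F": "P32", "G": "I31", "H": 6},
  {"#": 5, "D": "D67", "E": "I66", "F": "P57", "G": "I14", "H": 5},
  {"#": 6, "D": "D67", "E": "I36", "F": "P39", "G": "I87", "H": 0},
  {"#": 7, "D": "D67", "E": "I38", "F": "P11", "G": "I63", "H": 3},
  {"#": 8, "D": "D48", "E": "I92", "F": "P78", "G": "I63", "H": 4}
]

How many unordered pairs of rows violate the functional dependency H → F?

H=7: violating pairs (1,3) — 1 pair.

1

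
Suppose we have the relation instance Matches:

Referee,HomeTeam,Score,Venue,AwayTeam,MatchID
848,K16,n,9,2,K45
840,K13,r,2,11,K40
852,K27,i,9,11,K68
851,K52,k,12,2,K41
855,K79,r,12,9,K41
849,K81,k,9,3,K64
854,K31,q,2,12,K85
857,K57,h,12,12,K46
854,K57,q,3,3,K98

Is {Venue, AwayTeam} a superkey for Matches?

Yes

All 9 rows have distinct {Venue, AwayTeam} values, so {Venue, AwayTeam} → (all attributes) holds and {Venue, AwayTeam} is a superkey.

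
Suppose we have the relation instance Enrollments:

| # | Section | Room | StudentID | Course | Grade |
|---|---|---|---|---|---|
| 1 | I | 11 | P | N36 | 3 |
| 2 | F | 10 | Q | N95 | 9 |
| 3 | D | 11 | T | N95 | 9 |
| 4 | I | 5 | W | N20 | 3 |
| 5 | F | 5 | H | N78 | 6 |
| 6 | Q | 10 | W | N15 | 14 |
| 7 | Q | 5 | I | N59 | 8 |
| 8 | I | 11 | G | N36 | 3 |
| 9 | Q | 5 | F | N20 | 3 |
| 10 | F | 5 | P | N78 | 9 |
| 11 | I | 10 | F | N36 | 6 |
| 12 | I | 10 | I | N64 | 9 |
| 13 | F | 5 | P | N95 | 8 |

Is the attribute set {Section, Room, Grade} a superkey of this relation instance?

Rows 1 and 8 have the same {Section, Room, Grade} value (Section=I, Room=11, Grade=3) but are distinct tuples, so {Section, Room, Grade} does not determine every attribute — not a superkey.

No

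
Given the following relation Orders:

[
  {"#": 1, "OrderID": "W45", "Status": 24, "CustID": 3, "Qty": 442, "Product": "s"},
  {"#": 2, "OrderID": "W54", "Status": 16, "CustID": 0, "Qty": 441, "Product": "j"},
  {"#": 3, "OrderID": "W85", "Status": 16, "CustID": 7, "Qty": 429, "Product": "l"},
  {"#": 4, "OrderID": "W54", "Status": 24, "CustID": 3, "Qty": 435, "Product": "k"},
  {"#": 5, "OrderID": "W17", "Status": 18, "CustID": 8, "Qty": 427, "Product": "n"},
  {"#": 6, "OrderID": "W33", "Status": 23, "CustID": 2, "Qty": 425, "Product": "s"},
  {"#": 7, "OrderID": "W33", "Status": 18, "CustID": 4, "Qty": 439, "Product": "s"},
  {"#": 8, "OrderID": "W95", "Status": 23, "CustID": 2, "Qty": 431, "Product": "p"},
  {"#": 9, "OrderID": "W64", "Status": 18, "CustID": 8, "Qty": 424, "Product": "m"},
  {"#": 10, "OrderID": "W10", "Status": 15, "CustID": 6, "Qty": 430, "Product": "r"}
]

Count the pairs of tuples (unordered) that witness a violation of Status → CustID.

Status=24: all 2 rows agree on CustID — 0 pairs.
Status=16: violating pairs (2,3) — 1 pair.
Status=18: violating pairs (5,7), (7,9) — 2 pairs.
Status=23: all 2 rows agree on CustID — 0 pairs.

3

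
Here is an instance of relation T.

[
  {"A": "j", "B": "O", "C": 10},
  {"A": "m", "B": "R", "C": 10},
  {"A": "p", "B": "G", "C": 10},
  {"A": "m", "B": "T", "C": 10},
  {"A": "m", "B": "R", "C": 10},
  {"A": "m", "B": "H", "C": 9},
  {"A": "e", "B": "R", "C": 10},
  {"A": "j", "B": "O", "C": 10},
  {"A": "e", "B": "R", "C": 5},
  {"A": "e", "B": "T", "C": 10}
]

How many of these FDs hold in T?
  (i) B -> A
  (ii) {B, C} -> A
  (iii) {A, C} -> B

0

(i) B -> A: B=R: 4 rows → A takes values {m, e} — violation; B=T: 2 rows → A takes values {m, e} — violation — fails.
(ii) {B, C} -> A: (B=R, C=10): 3 rows → A takes values {m, e} — violation; (B=T, C=10): 2 rows → A takes values {m, e} — violation — fails.
(iii) {A, C} -> B: (A=m, C=10): 3 rows → B takes values {R, T} — violation; (A=e, C=10): 2 rows → B takes values {R, T} — violation — fails.
None of the 3 dependencies hold.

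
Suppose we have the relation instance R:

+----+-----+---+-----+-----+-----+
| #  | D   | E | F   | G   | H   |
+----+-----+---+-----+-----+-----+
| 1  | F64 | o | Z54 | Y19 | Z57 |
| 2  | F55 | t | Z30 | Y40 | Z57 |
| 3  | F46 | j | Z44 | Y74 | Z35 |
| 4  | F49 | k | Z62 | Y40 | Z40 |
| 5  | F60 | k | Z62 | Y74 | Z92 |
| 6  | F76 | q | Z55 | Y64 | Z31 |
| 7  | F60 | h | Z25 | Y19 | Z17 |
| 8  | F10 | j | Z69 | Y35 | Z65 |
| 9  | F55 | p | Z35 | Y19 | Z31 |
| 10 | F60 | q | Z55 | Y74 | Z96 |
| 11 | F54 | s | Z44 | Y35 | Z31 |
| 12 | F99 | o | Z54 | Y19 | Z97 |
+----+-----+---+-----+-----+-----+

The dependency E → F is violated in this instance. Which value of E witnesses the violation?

j

E=o: rows 1, 12 → F = Z54, Z54 ✓
E=t: row 2 → F = Z30 ✓
E=j: rows 3, 8 → F takes values {Z44, Z69} — violation
E=k: rows 4, 5 → F = Z62, Z62 ✓
E=q: rows 6, 10 → F = Z55, Z55 ✓
E=h: row 7 → F = Z25 ✓
E=p: row 9 → F = Z35 ✓
E=s: row 11 → F = Z44 ✓
The only E value with inconsistent F is E=j.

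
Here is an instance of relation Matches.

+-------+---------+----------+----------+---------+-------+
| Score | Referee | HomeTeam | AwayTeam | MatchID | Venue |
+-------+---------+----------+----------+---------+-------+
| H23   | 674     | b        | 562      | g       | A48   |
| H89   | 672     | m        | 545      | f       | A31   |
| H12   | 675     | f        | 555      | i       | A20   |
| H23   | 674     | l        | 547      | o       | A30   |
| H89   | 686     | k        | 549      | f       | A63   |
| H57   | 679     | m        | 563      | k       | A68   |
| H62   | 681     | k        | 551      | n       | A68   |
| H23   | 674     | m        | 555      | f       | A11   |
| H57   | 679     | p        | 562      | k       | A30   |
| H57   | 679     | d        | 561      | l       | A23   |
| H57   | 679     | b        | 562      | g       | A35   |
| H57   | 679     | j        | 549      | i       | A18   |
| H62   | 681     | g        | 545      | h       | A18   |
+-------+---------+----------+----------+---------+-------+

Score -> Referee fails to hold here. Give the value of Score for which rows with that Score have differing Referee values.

Score=H23: 3 rows → Referee = 674, 674, 674 ✓
Score=H89: 2 rows → Referee takes values {672, 686} — violation
Score=H12: 1 row → Referee = 675 ✓
Score=H57: 5 rows → Referee = 679, 679, 679, 679, 679 ✓
Score=H62: 2 rows → Referee = 681, 681 ✓
The only Score value with inconsistent Referee is Score=H89.

H89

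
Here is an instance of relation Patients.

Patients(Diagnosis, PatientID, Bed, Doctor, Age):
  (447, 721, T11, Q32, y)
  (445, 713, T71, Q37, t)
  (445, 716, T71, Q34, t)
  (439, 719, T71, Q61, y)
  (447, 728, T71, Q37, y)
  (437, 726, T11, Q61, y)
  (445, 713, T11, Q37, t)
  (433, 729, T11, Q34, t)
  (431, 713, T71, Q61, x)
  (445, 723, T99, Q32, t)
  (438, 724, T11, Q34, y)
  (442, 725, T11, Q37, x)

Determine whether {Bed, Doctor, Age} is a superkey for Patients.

Yes

All 12 rows have distinct {Bed, Doctor, Age} values, so {Bed, Doctor, Age} → (all attributes) holds and {Bed, Doctor, Age} is a superkey.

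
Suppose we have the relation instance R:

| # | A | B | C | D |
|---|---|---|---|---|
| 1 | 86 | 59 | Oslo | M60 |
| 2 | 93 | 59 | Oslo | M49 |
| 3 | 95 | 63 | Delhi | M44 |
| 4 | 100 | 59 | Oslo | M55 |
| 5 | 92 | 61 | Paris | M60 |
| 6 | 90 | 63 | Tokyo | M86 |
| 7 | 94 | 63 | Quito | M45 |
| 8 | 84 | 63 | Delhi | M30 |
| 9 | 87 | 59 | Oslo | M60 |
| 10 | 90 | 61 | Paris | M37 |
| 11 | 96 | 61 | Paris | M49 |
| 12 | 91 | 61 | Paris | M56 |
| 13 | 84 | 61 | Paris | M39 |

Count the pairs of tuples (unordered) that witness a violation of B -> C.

B=59: all 4 rows agree on C — 0 pairs.
B=63: violating pairs (3,6), (3,7), (6,7), (6,8), (7,8) — 5 pairs.
B=61: all 5 rows agree on C — 0 pairs.

5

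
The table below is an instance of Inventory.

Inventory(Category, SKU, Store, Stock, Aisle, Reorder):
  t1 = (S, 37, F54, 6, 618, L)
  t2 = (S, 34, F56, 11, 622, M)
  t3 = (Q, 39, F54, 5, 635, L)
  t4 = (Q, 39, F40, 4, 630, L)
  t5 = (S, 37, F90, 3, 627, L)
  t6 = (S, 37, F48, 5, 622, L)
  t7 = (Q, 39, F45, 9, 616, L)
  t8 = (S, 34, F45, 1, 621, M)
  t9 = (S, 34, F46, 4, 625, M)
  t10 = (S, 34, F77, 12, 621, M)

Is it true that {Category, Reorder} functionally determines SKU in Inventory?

Yes

(Category=S, Reorder=L): rows 1, 5, 6 → SKU = 37, 37, 37 ✓
(Category=S, Reorder=M): rows 2, 8, 9, 10 → SKU = 34, 34, 34, 34 ✓
(Category=Q, Reorder=L): rows 3, 4, 7 → SKU = 39, 39, 39 ✓
Every {Category, Reorder} value is associated with a single SKU value, so {Category, Reorder} → SKU holds.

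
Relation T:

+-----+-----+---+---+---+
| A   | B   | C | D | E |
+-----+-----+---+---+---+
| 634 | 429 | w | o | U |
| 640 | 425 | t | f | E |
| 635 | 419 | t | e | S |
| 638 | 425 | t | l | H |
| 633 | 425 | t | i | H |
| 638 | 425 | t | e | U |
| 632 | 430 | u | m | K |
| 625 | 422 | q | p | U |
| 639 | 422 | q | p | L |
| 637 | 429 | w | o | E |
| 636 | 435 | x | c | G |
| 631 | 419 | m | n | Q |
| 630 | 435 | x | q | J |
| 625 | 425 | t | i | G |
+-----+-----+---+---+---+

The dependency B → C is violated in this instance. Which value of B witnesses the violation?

B=429: 2 rows → C = w, w ✓
B=425: 5 rows → C = t, t, t, t, t ✓
B=419: 2 rows → C takes values {t, m} — violation
B=430: 1 row → C = u ✓
B=422: 2 rows → C = q, q ✓
B=435: 2 rows → C = x, x ✓
The only B value with inconsistent C is B=419.

419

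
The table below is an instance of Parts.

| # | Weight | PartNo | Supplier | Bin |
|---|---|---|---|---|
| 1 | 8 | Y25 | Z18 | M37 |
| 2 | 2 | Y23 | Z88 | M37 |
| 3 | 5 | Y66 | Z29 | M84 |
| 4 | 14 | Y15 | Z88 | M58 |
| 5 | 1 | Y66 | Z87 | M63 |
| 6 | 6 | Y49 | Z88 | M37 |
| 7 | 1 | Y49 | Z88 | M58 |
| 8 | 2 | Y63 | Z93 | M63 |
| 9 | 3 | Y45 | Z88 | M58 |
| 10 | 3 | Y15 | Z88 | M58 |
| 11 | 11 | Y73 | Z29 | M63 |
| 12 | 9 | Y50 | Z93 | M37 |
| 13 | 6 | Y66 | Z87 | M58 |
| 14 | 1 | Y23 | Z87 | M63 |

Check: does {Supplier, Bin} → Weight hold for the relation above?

No

(Supplier=Z18, Bin=M37): row 1 → Weight = 8 ✓
(Supplier=Z88, Bin=M37): rows 2, 6 → Weight takes values {2, 6} — violation
(Supplier=Z29, Bin=M84): row 3 → Weight = 5 ✓
(Supplier=Z88, Bin=M58): rows 4, 7, 9, 10 → Weight takes values {14, 1, 3} — violation
(Supplier=Z87, Bin=M63): rows 5, 14 → Weight = 1, 1 ✓
(Supplier=Z93, Bin=M63): row 8 → Weight = 2 ✓
(Supplier=Z29, Bin=M63): row 11 → Weight = 11 ✓
(Supplier=Z93, Bin=M37): row 12 → Weight = 9 ✓
(Supplier=Z87, Bin=M58): row 13 → Weight = 6 ✓
Two rows agree on {Supplier, Bin} but differ on Weight, so {Supplier, Bin} → Weight does not hold.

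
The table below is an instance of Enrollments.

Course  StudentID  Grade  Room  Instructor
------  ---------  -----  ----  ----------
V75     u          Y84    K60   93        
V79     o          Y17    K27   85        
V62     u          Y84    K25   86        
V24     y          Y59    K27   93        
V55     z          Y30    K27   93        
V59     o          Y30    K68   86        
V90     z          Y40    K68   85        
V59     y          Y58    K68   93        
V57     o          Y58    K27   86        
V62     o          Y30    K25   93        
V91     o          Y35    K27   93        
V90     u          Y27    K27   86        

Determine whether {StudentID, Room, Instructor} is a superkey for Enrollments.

Yes

All 12 rows have distinct {StudentID, Room, Instructor} values, so {StudentID, Room, Instructor} → (all attributes) holds and {StudentID, Room, Instructor} is a superkey.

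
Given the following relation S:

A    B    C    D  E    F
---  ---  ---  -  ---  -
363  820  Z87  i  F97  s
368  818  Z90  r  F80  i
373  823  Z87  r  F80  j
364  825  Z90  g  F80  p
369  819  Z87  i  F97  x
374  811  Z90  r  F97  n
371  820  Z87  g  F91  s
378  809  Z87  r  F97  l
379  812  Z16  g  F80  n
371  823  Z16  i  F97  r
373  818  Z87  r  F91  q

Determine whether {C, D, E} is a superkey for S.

No

Two distinct rows share (C=Z87, D=i, E=F97), so {C, D, E} does not determine every attribute — not a superkey.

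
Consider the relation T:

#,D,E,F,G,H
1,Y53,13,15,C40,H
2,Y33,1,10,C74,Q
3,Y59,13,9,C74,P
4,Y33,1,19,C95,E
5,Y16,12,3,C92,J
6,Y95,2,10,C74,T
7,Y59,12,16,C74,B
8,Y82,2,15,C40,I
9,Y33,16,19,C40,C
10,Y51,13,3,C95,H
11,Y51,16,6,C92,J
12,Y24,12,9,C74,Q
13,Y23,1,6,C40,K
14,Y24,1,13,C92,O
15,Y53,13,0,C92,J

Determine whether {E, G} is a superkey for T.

Rows 7 and 12 have the same {E, G} value (E=12, G=C74) but are distinct tuples, so {E, G} does not determine every attribute — not a superkey.

No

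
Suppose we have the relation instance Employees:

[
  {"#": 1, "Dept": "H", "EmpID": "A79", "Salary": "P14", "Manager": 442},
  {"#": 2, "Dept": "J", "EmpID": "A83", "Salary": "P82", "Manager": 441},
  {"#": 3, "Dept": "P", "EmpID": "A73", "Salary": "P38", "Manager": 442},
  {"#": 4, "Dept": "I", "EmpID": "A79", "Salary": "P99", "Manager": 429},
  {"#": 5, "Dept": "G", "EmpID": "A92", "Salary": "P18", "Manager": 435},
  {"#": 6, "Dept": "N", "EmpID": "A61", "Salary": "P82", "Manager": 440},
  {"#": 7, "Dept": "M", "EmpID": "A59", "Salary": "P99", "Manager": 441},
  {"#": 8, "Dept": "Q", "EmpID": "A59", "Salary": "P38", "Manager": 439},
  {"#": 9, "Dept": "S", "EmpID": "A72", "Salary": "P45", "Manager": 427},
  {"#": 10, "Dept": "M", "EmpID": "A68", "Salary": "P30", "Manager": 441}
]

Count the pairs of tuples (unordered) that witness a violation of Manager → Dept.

3

Manager=442: violating pairs (1,3) — 1 pair.
Manager=441: violating pairs (2,7), (2,10) — 2 pairs.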